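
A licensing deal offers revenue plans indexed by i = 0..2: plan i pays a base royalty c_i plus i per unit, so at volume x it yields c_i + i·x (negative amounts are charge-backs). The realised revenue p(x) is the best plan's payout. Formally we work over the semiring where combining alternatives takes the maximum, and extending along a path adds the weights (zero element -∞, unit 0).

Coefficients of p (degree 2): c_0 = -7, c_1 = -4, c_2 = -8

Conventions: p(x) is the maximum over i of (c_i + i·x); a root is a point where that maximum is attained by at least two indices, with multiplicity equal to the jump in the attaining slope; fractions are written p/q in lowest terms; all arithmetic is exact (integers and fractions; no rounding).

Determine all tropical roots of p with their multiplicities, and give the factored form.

hull edge (i=0, c=-7) to (i=1, c=-4): slope 3, span 1
hull edge (i=1, c=-4) to (i=2, c=-8): slope -4, span 1
Factored form: p(x) = -8 ⊗ (x ⊕ (-3)) ⊗ (x ⊕ 4)
Answer: roots = -3 (mult 1), 4 (mult 1)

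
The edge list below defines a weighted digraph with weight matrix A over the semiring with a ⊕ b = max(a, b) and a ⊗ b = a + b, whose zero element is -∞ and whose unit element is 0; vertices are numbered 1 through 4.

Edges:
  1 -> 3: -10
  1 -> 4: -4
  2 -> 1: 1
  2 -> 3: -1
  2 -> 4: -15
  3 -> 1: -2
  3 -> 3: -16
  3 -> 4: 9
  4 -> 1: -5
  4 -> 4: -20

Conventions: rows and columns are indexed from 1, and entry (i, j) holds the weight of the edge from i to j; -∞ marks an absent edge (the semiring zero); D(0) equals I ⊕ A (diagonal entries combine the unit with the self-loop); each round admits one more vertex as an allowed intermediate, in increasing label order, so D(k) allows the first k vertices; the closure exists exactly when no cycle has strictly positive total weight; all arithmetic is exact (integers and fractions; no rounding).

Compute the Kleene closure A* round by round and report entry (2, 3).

D(0):
  [0, -∞, -10, -4]
  [1, 0, -1, -15]
  [-2, -∞, 0, 9]
  [-5, -∞, -∞, 0]
D(1):
  [0, -∞, -10, -4]
  [1, 0, -1, -3]
  [-2, -∞, 0, 9]
  [-5, -∞, -15, 0]
D(2):
  [0, -∞, -10, -4]
  [1, 0, -1, -3]
  [-2, -∞, 0, 9]
  [-5, -∞, -15, 0]
D(3):
  [0, -∞, -10, -1]
  [1, 0, -1, 8]
  [-2, -∞, 0, 9]
  [-5, -∞, -15, 0]
D(4):
  [0, -∞, -10, -1]
  [3, 0, -1, 8]
  [4, -∞, 0, 9]
  [-5, -∞, -15, 0]
Answer: A*[2][3] = -1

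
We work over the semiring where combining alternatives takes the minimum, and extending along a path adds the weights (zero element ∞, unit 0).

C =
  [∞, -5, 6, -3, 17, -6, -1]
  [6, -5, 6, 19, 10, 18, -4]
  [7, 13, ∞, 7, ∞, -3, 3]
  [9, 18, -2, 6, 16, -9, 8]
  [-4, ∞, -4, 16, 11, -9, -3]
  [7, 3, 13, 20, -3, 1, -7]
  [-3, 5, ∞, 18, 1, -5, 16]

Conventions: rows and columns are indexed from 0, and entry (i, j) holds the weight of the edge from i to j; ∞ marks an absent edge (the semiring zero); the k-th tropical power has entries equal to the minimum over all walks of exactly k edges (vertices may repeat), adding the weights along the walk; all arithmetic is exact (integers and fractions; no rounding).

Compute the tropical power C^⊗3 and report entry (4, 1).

C^⊗2:
  [-4, -10, -5, 3, -9, -12, -13]
  [-7, -10, 1, 3, -3, -9, -9]
  [0, 0, 5, 4, -6, -2, -10]
  [-2, -6, 4, 5, -12, -8, -16]
  [-6, -9, 2, -7, -12, -10, -16]
  [-10, -2, -7, 4, -6, -12, -6]
  [-3, -8, -3, -6, -8, -9, -12]
C^⊗3:
  [-16, -15, -13, -7, -15, -18, -19]
  [-12, -15, -7, -10, -12, -14, -16]
  [-13, -5, -10, -3, -9, -15, -9]
  [-19, -11, -16, -5, -15, -21, -15]
  [-19, -14, -16, -9, -15, -21, -17]
  [-10, -15, -10, -13, -15, -16, -19]
  [-15, -13, -12, -6, -12, -17, -16]
Key observation: the optimum is the walk 4->0->1->1, with weight (-4) + (-5) + (-5) = -14.
Optimal value attained by: walk 4->0->1->1.
Answer: (C^⊗3)[4][1] = -14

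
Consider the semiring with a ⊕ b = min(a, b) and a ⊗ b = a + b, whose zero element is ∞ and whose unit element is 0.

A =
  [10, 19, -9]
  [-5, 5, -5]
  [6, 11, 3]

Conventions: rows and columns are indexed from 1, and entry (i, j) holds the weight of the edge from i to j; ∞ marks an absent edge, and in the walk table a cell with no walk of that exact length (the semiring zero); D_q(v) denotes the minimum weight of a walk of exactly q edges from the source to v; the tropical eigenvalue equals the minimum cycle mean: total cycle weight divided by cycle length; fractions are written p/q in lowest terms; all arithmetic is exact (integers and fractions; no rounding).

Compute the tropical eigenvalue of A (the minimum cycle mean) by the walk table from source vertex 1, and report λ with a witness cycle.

q=0: [0, ∞, ∞]
q=1: [10, 19, -9]
q=2: [-3, 2, -6]
q=3: [-3, 5, -12]
Optimal cycle mean attained by: cycle 1->3->1, total (-9) + 6, length 2.
Answer: λ = -3/2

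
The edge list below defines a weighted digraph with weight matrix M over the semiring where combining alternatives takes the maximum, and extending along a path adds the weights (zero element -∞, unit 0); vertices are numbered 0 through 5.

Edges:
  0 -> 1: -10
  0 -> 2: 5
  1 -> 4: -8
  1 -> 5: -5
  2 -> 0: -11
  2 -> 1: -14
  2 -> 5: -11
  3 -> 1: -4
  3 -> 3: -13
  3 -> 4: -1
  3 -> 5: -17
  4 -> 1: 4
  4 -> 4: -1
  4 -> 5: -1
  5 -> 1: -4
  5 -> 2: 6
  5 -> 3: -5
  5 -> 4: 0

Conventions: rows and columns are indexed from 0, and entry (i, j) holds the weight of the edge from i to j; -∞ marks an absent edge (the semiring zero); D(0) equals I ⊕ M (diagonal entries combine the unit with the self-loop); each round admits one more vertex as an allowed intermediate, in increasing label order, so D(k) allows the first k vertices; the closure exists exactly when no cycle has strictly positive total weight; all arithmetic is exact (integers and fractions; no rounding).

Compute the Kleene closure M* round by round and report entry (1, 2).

D(0):
  [0, -10, 5, -∞, -∞, -∞]
  [-∞, 0, -∞, -∞, -8, -5]
  [-11, -14, 0, -∞, -∞, -11]
  [-∞, -4, -∞, 0, -1, -17]
  [-∞, 4, -∞, -∞, 0, -1]
  [-∞, -4, 6, -5, 0, 0]
D(1):
  [0, -10, 5, -∞, -∞, -∞]
  [-∞, 0, -∞, -∞, -8, -5]
  [-11, -14, 0, -∞, -∞, -11]
  [-∞, -4, -∞, 0, -1, -17]
  [-∞, 4, -∞, -∞, 0, -1]
  [-∞, -4, 6, -5, 0, 0]
D(2):
  [0, -10, 5, -∞, -18, -15]
  [-∞, 0, -∞, -∞, -8, -5]
  [-11, -14, 0, -∞, -22, -11]
  [-∞, -4, -∞, 0, -1, -9]
  [-∞, 4, -∞, -∞, 0, -1]
  [-∞, -4, 6, -5, 0, 0]
D(3):
  [0, -9, 5, -∞, -17, -6]
  [-∞, 0, -∞, -∞, -8, -5]
  [-11, -14, 0, -∞, -22, -11]
  [-∞, -4, -∞, 0, -1, -9]
  [-∞, 4, -∞, -∞, 0, -1]
  [-5, -4, 6, -5, 0, 0]
D(4):
  [0, -9, 5, -∞, -17, -6]
  [-∞, 0, -∞, -∞, -8, -5]
  [-11, -14, 0, -∞, -22, -11]
  [-∞, -4, -∞, 0, -1, -9]
  [-∞, 4, -∞, -∞, 0, -1]
  [-5, -4, 6, -5, 0, 0]
D(5):
  [0, -9, 5, -∞, -17, -6]
  [-∞, 0, -∞, -∞, -8, -5]
  [-11, -14, 0, -∞, -22, -11]
  [-∞, 3, -∞, 0, -1, -2]
  [-∞, 4, -∞, -∞, 0, -1]
  [-5, 4, 6, -5, 0, 0]
D(6):
  [0, -2, 5, -11, -6, -6]
  [-10, 0, 1, -10, -5, -5]
  [-11, -7, 0, -16, -11, -11]
  [-7, 3, 4, 0, -1, -2]
  [-6, 4, 5, -6, 0, -1]
  [-5, 4, 6, -5, 0, 0]
Answer: M*[1][2] = 1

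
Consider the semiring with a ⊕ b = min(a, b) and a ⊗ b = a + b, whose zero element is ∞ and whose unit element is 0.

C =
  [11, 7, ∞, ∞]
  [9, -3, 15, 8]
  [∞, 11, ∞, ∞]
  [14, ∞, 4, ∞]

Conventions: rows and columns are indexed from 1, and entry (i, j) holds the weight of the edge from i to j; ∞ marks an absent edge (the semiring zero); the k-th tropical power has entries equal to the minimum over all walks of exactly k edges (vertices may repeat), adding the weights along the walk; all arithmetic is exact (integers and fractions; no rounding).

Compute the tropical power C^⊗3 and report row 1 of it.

C^⊗2:
  [16, 4, 22, 15]
  [6, -6, 12, 5]
  [20, 8, 26, 19]
  [25, 15, ∞, ∞]
C^⊗3:
  [13, 1, 19, 12]
  [3, -9, 9, 2]
  [17, 5, 23, 16]
  [24, 12, 30, 23]
Answer: row 1 of C^⊗3 = [13, 1, 19, 12]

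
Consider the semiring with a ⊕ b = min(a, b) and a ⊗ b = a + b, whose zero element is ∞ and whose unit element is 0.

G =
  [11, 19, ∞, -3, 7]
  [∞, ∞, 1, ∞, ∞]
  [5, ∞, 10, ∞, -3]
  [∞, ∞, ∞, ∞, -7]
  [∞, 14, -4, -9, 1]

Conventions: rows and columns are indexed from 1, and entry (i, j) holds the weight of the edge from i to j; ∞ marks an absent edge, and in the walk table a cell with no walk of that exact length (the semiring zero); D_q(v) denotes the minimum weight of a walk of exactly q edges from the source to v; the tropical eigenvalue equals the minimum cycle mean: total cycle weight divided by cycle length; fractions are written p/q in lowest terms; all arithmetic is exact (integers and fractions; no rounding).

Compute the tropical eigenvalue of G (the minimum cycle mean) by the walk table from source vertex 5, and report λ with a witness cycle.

q=0: [∞, ∞, ∞, ∞, 0]
q=1: [∞, 14, -4, -9, 1]
q=2: [1, 15, -3, -8, -16]
q=3: [2, -2, -20, -25, -15]
q=4: [-15, -1, -19, -24, -32]
q=5: [-14, -18, -36, -41, -31]
Optimal cycle mean attained by: cycle 4->5->4, total (-7) + (-9), length 2.
Answer: λ = -8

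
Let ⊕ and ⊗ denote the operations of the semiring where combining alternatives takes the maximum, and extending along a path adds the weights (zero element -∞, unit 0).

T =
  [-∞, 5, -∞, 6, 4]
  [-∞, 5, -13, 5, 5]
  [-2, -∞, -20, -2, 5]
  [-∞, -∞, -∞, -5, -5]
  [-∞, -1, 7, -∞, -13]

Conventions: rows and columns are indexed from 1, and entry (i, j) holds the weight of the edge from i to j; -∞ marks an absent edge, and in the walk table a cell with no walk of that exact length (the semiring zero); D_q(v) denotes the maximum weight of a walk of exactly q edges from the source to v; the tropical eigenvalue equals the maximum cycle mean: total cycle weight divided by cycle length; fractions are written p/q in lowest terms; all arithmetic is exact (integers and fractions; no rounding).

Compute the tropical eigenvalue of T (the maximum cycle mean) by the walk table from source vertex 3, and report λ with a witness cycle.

q=0: [-∞, -∞, 0, -∞, -∞]
q=1: [-2, -∞, -20, -2, 5]
q=2: [-22, 4, 12, 4, 2]
q=3: [10, 9, 9, 10, 17]
q=4: [7, 16, 24, 16, 14]
q=5: [22, 21, 21, 22, 29]
Optimal cycle mean attained by: cycle 3->5->3, total 5 + 7, length 2.
Answer: λ = 6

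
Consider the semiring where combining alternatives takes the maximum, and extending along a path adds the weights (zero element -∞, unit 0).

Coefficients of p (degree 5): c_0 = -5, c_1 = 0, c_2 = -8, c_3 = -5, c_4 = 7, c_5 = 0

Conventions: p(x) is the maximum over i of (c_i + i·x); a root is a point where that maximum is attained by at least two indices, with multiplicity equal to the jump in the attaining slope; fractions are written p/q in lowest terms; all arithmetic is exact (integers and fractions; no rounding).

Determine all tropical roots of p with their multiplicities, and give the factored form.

hull edge (i=0, c=-5) to (i=1, c=0): slope 5, span 1
hull edge (i=1, c=0) to (i=4, c=7): slope 7/3, span 3
hull edge (i=4, c=7) to (i=5, c=0): slope -7, span 1
Factored form: p(x) = 0 ⊗ (x ⊕ (-5)) ⊗ (x ⊕ (-7/3)) ⊗ (x ⊕ (-7/3)) ⊗ (x ⊕ (-7/3)) ⊗ (x ⊕ 7)
Answer: roots = -5 (mult 1), -7/3 (mult 3), 7 (mult 1)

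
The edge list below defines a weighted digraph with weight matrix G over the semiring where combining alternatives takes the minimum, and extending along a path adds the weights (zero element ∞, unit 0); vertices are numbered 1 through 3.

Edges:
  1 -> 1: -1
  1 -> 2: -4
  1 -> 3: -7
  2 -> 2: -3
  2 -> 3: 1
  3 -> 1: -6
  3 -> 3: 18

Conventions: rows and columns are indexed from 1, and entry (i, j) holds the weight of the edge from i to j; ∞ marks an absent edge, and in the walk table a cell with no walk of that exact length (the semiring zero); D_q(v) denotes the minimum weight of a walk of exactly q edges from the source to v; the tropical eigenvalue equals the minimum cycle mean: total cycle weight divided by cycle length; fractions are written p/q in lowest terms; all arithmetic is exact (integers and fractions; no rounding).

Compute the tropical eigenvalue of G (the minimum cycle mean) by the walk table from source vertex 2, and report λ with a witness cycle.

q=0: [∞, 0, ∞]
q=1: [∞, -3, 1]
q=2: [-5, -6, -2]
q=3: [-8, -9, -12]
Optimal cycle mean attained by: cycle 1->3->1, total (-7) + (-6), length 2.
Answer: λ = -13/2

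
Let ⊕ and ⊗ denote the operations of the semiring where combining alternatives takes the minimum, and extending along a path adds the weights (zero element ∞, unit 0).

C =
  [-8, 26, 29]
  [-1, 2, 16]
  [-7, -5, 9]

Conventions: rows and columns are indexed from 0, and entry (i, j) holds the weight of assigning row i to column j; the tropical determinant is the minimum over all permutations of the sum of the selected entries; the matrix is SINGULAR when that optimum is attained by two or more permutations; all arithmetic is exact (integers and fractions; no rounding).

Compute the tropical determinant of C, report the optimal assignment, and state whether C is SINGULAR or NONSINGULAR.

σ = (0, 1, 2): (-8) + 2 + 9 = 3
σ = (0, 2, 1): (-8) + 16 + (-5) = 3
σ = (1, 0, 2): 26 + (-1) + 9 = 34
σ = (1, 2, 0): 26 + 16 + (-7) = 35
σ = (2, 0, 1): 29 + (-1) + (-5) = 23
σ = (2, 1, 0): 29 + 2 + (-7) = 24
Optimal value attained by: σ = (0, 1, 2).
Answer: det⊕(C) = 3; verdict: SINGULAR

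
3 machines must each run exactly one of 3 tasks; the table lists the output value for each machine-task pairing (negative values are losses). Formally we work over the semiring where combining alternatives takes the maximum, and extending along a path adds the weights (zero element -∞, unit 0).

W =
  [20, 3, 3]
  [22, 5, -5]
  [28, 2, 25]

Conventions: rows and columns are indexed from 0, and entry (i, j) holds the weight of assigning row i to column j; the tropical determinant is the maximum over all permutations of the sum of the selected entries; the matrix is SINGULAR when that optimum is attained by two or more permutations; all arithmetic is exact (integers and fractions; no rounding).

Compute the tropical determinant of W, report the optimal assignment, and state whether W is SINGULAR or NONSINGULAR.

σ = (0, 1, 2): 20 + 5 + 25 = 50
σ = (0, 2, 1): 20 + (-5) + 2 = 17
σ = (1, 0, 2): 3 + 22 + 25 = 50
σ = (1, 2, 0): 3 + (-5) + 28 = 26
σ = (2, 0, 1): 3 + 22 + 2 = 27
σ = (2, 1, 0): 3 + 5 + 28 = 36
Optimal value attained by: σ = (0, 1, 2).
Answer: det⊕(W) = 50; verdict: SINGULAR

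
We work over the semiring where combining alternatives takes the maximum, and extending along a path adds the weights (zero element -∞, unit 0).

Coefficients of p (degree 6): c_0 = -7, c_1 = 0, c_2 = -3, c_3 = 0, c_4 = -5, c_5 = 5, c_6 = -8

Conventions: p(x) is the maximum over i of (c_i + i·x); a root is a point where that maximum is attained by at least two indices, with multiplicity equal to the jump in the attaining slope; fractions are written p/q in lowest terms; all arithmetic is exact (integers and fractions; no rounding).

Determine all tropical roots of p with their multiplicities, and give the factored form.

hull edge (i=0, c=-7) to (i=1, c=0): slope 7, span 1
hull edge (i=1, c=0) to (i=5, c=5): slope 5/4, span 4
hull edge (i=5, c=5) to (i=6, c=-8): slope -13, span 1
Factored form: p(x) = -8 ⊗ (x ⊕ (-7)) ⊗ (x ⊕ (-5/4)) ⊗ (x ⊕ (-5/4)) ⊗ (x ⊕ (-5/4)) ⊗ (x ⊕ (-5/4)) ⊗ (x ⊕ 13)
Answer: roots = -7 (mult 1), -5/4 (mult 4), 13 (mult 1)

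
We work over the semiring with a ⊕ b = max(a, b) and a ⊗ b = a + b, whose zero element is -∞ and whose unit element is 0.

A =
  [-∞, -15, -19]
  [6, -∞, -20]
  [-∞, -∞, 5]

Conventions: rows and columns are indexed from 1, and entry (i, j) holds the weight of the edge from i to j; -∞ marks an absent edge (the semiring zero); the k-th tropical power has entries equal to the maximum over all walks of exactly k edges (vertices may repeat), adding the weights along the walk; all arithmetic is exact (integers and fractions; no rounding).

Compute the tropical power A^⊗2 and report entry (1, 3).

A^⊗2:
  [-9, -∞, -14]
  [-∞, -9, -13]
  [-∞, -∞, 10]
Key observation: the optimum is the walk 1->3->3, with weight (-19) + 5 = -14.
Optimal value attained by: walk 1->3->3.
Answer: (A^⊗2)[1][3] = -14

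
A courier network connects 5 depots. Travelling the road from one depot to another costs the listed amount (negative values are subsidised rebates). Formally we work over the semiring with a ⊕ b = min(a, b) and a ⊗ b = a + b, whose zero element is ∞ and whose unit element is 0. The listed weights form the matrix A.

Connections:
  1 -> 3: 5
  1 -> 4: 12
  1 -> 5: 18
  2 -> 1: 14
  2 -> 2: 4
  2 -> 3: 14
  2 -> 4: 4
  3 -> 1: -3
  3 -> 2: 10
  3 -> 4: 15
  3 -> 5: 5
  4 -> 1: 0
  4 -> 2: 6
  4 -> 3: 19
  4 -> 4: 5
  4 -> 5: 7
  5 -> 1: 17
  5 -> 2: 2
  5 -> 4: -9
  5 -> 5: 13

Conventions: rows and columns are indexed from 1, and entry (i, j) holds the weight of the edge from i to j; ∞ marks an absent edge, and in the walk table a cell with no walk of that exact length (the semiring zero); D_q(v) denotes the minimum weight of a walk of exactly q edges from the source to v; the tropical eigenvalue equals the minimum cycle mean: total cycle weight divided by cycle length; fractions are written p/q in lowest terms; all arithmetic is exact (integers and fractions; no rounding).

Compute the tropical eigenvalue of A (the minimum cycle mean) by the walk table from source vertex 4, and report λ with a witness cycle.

q=0: [∞, ∞, ∞, 0, ∞]
q=1: [0, 6, 19, 5, 7]
q=2: [5, 9, 5, -2, 12]
q=3: [-2, 4, 10, 3, 5]
q=4: [3, 7, 3, -4, 10]
q=5: [-4, 2, 8, 1, 3]
Optimal cycle mean attained by: cycle 4->5->4, total 7 + (-9), length 2.
Answer: λ = -1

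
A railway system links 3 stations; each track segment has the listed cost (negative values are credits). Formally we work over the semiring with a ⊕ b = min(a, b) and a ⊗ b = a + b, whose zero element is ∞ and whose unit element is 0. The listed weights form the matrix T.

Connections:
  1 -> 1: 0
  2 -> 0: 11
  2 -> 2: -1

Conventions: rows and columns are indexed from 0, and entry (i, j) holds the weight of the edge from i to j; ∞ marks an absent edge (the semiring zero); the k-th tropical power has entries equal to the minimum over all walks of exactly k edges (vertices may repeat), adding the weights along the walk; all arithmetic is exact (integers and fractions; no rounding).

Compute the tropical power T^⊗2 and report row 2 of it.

T^⊗2:
  [∞, ∞, ∞]
  [∞, 0, ∞]
  [10, ∞, -2]
Answer: row 2 of T^⊗2 = [10, ∞, -2]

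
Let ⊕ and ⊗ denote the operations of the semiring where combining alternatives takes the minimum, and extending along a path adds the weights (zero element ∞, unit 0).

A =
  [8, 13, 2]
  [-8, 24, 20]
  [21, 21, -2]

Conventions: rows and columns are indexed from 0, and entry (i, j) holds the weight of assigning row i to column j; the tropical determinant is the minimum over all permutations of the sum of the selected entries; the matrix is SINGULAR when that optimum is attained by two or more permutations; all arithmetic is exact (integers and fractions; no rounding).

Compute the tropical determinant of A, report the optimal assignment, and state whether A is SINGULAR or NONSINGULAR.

σ = (0, 1, 2): 8 + 24 + (-2) = 30
σ = (0, 2, 1): 8 + 20 + 21 = 49
σ = (1, 0, 2): 13 + (-8) + (-2) = 3
σ = (1, 2, 0): 13 + 20 + 21 = 54
σ = (2, 0, 1): 2 + (-8) + 21 = 15
σ = (2, 1, 0): 2 + 24 + 21 = 47
Optimal value attained by: σ = (1, 0, 2).
Answer: det⊕(A) = 3; verdict: NONSINGULAR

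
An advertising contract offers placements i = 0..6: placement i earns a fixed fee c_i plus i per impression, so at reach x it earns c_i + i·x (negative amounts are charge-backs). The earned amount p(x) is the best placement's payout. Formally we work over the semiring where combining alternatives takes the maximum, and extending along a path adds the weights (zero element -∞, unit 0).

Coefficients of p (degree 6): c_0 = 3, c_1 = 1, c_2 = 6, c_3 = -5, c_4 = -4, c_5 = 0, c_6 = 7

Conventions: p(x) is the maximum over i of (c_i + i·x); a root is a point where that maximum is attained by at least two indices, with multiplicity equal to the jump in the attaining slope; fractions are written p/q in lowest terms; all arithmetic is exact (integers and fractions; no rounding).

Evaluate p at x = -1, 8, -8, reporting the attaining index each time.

p(-1) = max(3+0·(-1)=3, 1+1·(-1)=0, 6+2·(-1)=4, -5+3·(-1)=-8, -4+4·(-1)=-8, 0+5·(-1)=-5, 7+6·(-1)=1) = 4 (attained by i=2)
p(8) = max(3+0·8=3, 1+1·8=9, 6+2·8=22, -5+3·8=19, -4+4·8=28, 0+5·8=40, 7+6·8=55) = 55 (attained by i=6)
p(-8) = max(3+0·(-8)=3, 1+1·(-8)=-7, 6+2·(-8)=-10, -5+3·(-8)=-29, -4+4·(-8)=-36, 0+5·(-8)=-40, 7+6·(-8)=-41) = 3 (attained by i=0)
Answer: p(-1) = 4; p(8) = 55; p(-8) = 3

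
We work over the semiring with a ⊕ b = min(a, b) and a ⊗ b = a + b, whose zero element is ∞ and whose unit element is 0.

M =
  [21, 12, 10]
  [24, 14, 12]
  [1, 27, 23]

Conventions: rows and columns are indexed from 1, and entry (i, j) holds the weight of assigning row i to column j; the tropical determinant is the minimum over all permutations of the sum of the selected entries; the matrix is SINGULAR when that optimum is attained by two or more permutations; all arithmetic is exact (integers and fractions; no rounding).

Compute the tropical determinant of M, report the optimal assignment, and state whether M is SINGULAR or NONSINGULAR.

σ = (1, 2, 3): 21 + 14 + 23 = 58
σ = (1, 3, 2): 21 + 12 + 27 = 60
σ = (2, 1, 3): 12 + 24 + 23 = 59
σ = (2, 3, 1): 12 + 12 + 1 = 25
σ = (3, 1, 2): 10 + 24 + 27 = 61
σ = (3, 2, 1): 10 + 14 + 1 = 25
Optimal value attained by: σ = (2, 3, 1).
Answer: det⊕(M) = 25; verdict: SINGULAR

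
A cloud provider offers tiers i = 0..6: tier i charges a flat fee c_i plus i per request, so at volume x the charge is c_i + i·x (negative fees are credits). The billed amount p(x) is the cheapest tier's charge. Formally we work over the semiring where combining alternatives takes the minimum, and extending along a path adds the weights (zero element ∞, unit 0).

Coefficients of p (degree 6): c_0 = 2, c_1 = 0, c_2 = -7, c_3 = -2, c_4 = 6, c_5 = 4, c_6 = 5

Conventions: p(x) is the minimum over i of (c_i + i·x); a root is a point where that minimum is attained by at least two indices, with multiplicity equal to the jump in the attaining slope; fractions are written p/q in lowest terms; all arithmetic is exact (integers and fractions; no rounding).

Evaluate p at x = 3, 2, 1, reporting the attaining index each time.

p(3) = min(2+0·3=2, 0+1·3=3, -7+2·3=-1, -2+3·3=7, 6+4·3=18, 4+5·3=19, 5+6·3=23) = -1 (attained by i=2)
p(2) = min(2+0·2=2, 0+1·2=2, -7+2·2=-3, -2+3·2=4, 6+4·2=14, 4+5·2=14, 5+6·2=17) = -3 (attained by i=2)
p(1) = min(2+0·1=2, 0+1·1=1, -7+2·1=-5, -2+3·1=1, 6+4·1=10, 4+5·1=9, 5+6·1=11) = -5 (attained by i=2)
Answer: p(3) = -1; p(2) = -3; p(1) = -5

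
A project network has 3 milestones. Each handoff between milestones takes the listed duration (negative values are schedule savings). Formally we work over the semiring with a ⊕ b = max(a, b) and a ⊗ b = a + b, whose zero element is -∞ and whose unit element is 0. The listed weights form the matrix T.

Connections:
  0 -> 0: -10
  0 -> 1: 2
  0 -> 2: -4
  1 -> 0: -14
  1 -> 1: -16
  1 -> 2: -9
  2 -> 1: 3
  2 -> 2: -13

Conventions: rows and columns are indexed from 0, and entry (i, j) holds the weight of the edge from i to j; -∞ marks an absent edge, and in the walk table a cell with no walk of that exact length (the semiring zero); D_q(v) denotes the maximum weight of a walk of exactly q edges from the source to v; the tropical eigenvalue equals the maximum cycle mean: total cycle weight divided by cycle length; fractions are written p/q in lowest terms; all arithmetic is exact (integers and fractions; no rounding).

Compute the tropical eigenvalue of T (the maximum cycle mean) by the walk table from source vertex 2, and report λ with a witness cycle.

q=0: [-∞, -∞, 0]
q=1: [-∞, 3, -13]
q=2: [-11, -10, -6]
q=3: [-21, -3, -15]
Optimal cycle mean attained by: cycle 1->2->1, total (-9) + 3, length 2.
Answer: λ = -3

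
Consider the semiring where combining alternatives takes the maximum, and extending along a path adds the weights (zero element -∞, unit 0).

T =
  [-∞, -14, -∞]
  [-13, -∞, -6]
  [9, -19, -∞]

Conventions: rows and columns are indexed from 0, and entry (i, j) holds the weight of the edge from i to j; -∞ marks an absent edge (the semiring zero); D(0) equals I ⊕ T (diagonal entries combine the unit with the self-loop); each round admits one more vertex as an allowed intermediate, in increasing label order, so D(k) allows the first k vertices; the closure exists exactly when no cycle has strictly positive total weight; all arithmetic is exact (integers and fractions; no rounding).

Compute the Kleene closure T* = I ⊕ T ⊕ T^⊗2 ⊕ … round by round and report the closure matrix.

D(0):
  [0, -14, -∞]
  [-13, 0, -6]
  [9, -19, 0]
D(1):
  [0, -14, -∞]
  [-13, 0, -6]
  [9, -5, 0]
D(2):
  [0, -14, -20]
  [-13, 0, -6]
  [9, -5, 0]
D(3):
  [0, -14, -20]
  [3, 0, -6]
  [9, -5, 0]
Answer: T* = [[0, -14, -20], [3, 0, -6], [9, -5, 0]]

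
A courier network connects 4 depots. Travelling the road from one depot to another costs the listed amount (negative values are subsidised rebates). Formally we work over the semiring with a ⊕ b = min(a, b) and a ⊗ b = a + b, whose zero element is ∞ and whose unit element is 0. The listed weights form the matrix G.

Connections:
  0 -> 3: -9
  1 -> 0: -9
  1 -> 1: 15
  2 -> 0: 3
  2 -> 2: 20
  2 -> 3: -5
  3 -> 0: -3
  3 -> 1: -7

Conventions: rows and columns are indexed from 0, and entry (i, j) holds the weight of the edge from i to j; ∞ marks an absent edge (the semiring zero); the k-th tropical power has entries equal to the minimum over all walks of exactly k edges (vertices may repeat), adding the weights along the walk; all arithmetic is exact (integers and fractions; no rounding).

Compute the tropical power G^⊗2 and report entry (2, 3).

G^⊗2:
  [-12, -16, ∞, ∞]
  [6, 30, ∞, -18]
  [-8, -12, 40, -6]
  [-16, 8, ∞, -12]
Key observation: the optimum is the walk 2->0->3, with weight 3 + (-9) = -6.
Optimal value attained by: walk 2->0->3.
Answer: (G^⊗2)[2][3] = -6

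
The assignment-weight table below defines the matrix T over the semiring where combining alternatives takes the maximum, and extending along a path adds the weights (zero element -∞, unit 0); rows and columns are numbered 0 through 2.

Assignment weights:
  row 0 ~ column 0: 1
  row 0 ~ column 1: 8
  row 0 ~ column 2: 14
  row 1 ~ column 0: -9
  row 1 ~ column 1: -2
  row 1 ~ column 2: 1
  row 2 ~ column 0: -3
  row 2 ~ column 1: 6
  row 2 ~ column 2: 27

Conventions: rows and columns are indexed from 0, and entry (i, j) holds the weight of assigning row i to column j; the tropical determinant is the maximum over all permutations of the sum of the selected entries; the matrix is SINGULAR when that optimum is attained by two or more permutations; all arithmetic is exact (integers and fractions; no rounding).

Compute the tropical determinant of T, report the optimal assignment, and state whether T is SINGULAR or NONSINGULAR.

σ = (0, 1, 2): 1 + (-2) + 27 = 26
σ = (0, 2, 1): 1 + 1 + 6 = 8
σ = (1, 0, 2): 8 + (-9) + 27 = 26
σ = (1, 2, 0): 8 + 1 + (-3) = 6
σ = (2, 0, 1): 14 + (-9) + 6 = 11
σ = (2, 1, 0): 14 + (-2) + (-3) = 9
Optimal value attained by: σ = (0, 1, 2).
Answer: det⊕(T) = 26; verdict: SINGULAR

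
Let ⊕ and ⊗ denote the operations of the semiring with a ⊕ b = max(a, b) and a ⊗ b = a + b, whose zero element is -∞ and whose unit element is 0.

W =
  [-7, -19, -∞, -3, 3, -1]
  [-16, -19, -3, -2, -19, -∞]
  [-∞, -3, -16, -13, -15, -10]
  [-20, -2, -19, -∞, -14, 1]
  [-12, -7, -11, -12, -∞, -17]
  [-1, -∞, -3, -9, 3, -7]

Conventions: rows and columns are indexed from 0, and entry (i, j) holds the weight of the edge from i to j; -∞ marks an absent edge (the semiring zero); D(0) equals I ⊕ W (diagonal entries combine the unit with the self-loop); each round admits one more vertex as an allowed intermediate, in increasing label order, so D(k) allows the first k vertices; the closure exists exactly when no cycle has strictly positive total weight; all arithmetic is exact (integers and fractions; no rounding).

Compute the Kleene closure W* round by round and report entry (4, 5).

D(0):
  [0, -19, -∞, -3, 3, -1]
  [-16, 0, -3, -2, -19, -∞]
  [-∞, -3, 0, -13, -15, -10]
  [-20, -2, -19, 0, -14, 1]
  [-12, -7, -11, -12, 0, -17]
  [-1, -∞, -3, -9, 3, 0]
D(1):
  [0, -19, -∞, -3, 3, -1]
  [-16, 0, -3, -2, -13, -17]
  [-∞, -3, 0, -13, -15, -10]
  [-20, -2, -19, 0, -14, 1]
  [-12, -7, -11, -12, 0, -13]
  [-1, -20, -3, -4, 3, 0]
D(2):
  [0, -19, -22, -3, 3, -1]
  [-16, 0, -3, -2, -13, -17]
  [-19, -3, 0, -5, -15, -10]
  [-18, -2, -5, 0, -14, 1]
  [-12, -7, -10, -9, 0, -13]
  [-1, -20, -3, -4, 3, 0]
D(3):
  [0, -19, -22, -3, 3, -1]
  [-16, 0, -3, -2, -13, -13]
  [-19, -3, 0, -5, -15, -10]
  [-18, -2, -5, 0, -14, 1]
  [-12, -7, -10, -9, 0, -13]
  [-1, -6, -3, -4, 3, 0]
D(4):
  [0, -5, -8, -3, 3, -1]
  [-16, 0, -3, -2, -13, -1]
  [-19, -3, 0, -5, -15, -4]
  [-18, -2, -5, 0, -14, 1]
  [-12, -7, -10, -9, 0, -8]
  [-1, -6, -3, -4, 3, 0]
D(5):
  [0, -4, -7, -3, 3, -1]
  [-16, 0, -3, -2, -13, -1]
  [-19, -3, 0, -5, -15, -4]
  [-18, -2, -5, 0, -14, 1]
  [-12, -7, -10, -9, 0, -8]
  [-1, -4, -3, -4, 3, 0]
D(6):
  [0, -4, -4, -3, 3, -1]
  [-2, 0, -3, -2, 2, -1]
  [-5, -3, 0, -5, -1, -4]
  [0, -2, -2, 0, 4, 1]
  [-9, -7, -10, -9, 0, -8]
  [-1, -4, -3, -4, 3, 0]
Answer: W*[4][5] = -8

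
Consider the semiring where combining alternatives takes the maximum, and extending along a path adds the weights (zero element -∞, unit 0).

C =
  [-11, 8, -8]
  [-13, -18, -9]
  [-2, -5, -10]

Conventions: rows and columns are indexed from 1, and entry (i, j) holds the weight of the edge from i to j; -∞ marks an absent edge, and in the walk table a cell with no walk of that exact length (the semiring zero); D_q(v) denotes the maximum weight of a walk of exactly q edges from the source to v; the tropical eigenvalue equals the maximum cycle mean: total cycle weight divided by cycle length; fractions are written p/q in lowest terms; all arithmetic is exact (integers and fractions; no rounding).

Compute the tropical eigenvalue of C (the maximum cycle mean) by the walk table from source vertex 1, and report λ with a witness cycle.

q=0: [0, -∞, -∞]
q=1: [-11, 8, -8]
q=2: [-5, -3, -1]
q=3: [-3, 3, -11]
Optimal cycle mean attained by: cycle 1->2->3->1, total 8 + (-9) + (-2), length 3.
Answer: λ = -1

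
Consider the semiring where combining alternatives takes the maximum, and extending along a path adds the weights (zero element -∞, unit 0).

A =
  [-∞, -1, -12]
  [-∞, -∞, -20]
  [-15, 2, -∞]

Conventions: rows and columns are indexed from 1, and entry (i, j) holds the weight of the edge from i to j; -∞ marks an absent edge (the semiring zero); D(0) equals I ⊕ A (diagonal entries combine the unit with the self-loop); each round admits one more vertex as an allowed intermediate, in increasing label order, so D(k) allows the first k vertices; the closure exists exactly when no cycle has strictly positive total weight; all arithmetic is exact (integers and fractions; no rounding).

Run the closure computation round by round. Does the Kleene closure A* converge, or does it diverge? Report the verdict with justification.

D(0):
  [0, -1, -12]
  [-∞, 0, -20]
  [-15, 2, 0]
D(1):
  [0, -1, -12]
  [-∞, 0, -20]
  [-15, 2, 0]
D(2):
  [0, -1, -12]
  [-∞, 0, -20]
  [-15, 2, 0]
D(3):
  [0, -1, -12]
  [-35, 0, -20]
  [-15, 2, 0]
Key observation: every diagonal entry stays at the unit through all rounds, so no improving cycle exists.
Answer: CONVERGES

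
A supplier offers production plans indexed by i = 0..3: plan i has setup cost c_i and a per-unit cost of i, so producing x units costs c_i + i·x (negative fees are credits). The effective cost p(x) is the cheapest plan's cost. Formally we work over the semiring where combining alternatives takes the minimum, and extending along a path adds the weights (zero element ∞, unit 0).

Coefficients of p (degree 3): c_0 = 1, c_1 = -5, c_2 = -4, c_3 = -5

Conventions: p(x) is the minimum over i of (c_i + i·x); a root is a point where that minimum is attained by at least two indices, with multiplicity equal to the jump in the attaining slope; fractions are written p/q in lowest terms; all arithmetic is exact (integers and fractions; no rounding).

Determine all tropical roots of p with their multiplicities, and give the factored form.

hull edge (i=0, c=1) to (i=1, c=-5): slope -6, span 1
hull edge (i=1, c=-5) to (i=3, c=-5): slope 0, span 2
Factored form: p(x) = -5 ⊗ (x ⊕ 0) ⊗ (x ⊕ 0) ⊗ (x ⊕ 6)
Answer: roots = 0 (mult 2), 6 (mult 1)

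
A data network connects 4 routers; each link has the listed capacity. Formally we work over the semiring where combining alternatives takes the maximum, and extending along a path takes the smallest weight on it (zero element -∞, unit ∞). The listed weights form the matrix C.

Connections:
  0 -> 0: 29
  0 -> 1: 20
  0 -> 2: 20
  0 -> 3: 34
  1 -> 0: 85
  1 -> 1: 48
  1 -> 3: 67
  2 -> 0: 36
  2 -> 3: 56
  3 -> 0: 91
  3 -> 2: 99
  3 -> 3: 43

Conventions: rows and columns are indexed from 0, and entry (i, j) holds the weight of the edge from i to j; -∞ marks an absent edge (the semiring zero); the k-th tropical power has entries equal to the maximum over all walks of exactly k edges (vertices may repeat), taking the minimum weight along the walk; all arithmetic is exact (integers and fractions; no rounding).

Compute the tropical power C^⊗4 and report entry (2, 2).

C^⊗2:
  [34, 20, 34, 34]
  [67, 48, 67, 48]
  [56, 20, 56, 43]
  [43, 20, 43, 56]
C^⊗3:
  [34, 20, 34, 34]
  [48, 48, 48, 56]
  [43, 20, 43, 56]
  [56, 20, 56, 43]
C^⊗4:
  [34, 20, 34, 34]
  [56, 48, 56, 48]
  [56, 20, 56, 43]
  [43, 20, 43, 56]
Key observation: the optimum is the walk 2->3->2->3->2, with weight 56 min 99 min 56 min 99 = 56.
Optimal value attained by: walk 2->3->2->3->2.
Answer: (C^⊗4)[2][2] = 56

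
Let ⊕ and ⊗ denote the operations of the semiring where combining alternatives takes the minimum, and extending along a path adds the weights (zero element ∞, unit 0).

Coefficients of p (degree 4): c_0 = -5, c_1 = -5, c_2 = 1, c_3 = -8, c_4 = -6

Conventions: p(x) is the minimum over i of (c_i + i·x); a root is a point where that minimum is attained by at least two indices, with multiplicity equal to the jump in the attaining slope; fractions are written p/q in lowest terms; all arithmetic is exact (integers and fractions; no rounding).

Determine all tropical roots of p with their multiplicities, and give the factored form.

hull edge (i=0, c=-5) to (i=3, c=-8): slope -1, span 3
hull edge (i=3, c=-8) to (i=4, c=-6): slope 2, span 1
Factored form: p(x) = -6 ⊗ (x ⊕ (-2)) ⊗ (x ⊕ 1) ⊗ (x ⊕ 1) ⊗ (x ⊕ 1)
Answer: roots = -2 (mult 1), 1 (mult 3)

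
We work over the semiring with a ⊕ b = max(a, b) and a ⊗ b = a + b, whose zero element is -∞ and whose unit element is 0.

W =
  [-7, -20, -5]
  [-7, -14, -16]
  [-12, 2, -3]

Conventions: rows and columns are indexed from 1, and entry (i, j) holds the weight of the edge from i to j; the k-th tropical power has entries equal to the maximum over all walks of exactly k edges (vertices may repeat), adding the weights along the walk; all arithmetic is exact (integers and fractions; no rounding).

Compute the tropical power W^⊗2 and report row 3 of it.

W^⊗2:
  [-14, -3, -8]
  [-14, -14, -12]
  [-5, -1, -6]
Answer: row 3 of W^⊗2 = [-5, -1, -6]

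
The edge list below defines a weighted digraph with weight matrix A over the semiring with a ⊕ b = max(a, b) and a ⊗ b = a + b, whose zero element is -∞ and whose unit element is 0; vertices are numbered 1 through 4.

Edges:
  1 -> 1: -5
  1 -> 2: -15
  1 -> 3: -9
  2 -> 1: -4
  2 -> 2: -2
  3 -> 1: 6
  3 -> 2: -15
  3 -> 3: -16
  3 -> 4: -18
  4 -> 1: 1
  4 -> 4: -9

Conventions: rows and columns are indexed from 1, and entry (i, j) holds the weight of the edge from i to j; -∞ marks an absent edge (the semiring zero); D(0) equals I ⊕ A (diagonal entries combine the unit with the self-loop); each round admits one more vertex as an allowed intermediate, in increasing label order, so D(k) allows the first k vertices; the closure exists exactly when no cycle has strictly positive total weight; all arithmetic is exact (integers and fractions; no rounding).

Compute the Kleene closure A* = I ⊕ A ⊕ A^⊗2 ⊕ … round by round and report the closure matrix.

D(0):
  [0, -15, -9, -∞]
  [-4, 0, -∞, -∞]
  [6, -15, 0, -18]
  [1, -∞, -∞, 0]
D(1):
  [0, -15, -9, -∞]
  [-4, 0, -13, -∞]
  [6, -9, 0, -18]
  [1, -14, -8, 0]
D(2):
  [0, -15, -9, -∞]
  [-4, 0, -13, -∞]
  [6, -9, 0, -18]
  [1, -14, -8, 0]
D(3):
  [0, -15, -9, -27]
  [-4, 0, -13, -31]
  [6, -9, 0, -18]
  [1, -14, -8, 0]
D(4):
  [0, -15, -9, -27]
  [-4, 0, -13, -31]
  [6, -9, 0, -18]
  [1, -14, -8, 0]
Answer: A* = [[0, -15, -9, -27], [-4, 0, -13, -31], [6, -9, 0, -18], [1, -14, -8, 0]]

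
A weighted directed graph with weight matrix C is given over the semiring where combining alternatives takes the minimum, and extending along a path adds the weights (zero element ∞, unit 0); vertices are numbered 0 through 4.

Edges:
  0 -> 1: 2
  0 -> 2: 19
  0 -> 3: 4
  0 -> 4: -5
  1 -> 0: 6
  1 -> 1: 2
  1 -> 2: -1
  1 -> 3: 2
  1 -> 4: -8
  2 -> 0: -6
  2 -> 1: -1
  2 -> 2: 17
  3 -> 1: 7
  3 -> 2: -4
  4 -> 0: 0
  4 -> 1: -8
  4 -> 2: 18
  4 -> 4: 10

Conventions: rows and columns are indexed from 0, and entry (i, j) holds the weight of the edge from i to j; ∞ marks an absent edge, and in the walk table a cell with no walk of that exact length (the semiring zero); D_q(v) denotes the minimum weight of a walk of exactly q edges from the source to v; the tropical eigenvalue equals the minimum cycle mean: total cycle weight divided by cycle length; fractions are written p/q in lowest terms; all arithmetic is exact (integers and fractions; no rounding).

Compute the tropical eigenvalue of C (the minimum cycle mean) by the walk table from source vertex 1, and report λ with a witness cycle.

q=0: [∞, 0, ∞, ∞, ∞]
q=1: [6, 2, -1, 2, -8]
q=2: [-8, -16, -2, 4, -6]
q=3: [-10, -14, -17, -14, -24]
q=4: [-24, -32, -18, -12, -22]
q=5: [-26, -30, -33, -30, -40]
Optimal cycle mean attained by: cycle 1->4->1, total (-8) + (-8), length 2.
Answer: λ = -8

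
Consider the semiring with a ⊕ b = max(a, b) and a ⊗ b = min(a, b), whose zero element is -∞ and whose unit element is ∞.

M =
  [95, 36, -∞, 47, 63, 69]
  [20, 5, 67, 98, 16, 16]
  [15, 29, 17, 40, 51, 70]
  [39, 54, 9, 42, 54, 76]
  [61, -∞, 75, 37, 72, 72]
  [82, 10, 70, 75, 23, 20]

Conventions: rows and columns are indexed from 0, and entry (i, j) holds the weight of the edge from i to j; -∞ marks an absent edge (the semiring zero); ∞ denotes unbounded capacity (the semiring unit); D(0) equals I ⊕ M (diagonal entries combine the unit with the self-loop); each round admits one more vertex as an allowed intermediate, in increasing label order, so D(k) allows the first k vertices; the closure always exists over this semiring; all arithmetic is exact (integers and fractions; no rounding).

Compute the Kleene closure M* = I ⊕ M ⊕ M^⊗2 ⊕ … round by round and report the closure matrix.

D(0):
  [∞, 36, -∞, 47, 63, 69]
  [20, ∞, 67, 98, 16, 16]
  [15, 29, ∞, 40, 51, 70]
  [39, 54, 9, ∞, 54, 76]
  [61, -∞, 75, 37, ∞, 72]
  [82, 10, 70, 75, 23, ∞]
D(1):
  [∞, 36, -∞, 47, 63, 69]
  [20, ∞, 67, 98, 20, 20]
  [15, 29, ∞, 40, 51, 70]
  [39, 54, 9, ∞, 54, 76]
  [61, 36, 75, 47, ∞, 72]
  [82, 36, 70, 75, 63, ∞]
D(2):
  [∞, 36, 36, 47, 63, 69]
  [20, ∞, 67, 98, 20, 20]
  [20, 29, ∞, 40, 51, 70]
  [39, 54, 54, ∞, 54, 76]
  [61, 36, 75, 47, ∞, 72]
  [82, 36, 70, 75, 63, ∞]
D(3):
  [∞, 36, 36, 47, 63, 69]
  [20, ∞, 67, 98, 51, 67]
  [20, 29, ∞, 40, 51, 70]
  [39, 54, 54, ∞, 54, 76]
  [61, 36, 75, 47, ∞, 72]
  [82, 36, 70, 75, 63, ∞]
D(4):
  [∞, 47, 47, 47, 63, 69]
  [39, ∞, 67, 98, 54, 76]
  [39, 40, ∞, 40, 51, 70]
  [39, 54, 54, ∞, 54, 76]
  [61, 47, 75, 47, ∞, 72]
  [82, 54, 70, 75, 63, ∞]
D(5):
  [∞, 47, 63, 47, 63, 69]
  [54, ∞, 67, 98, 54, 76]
  [51, 47, ∞, 47, 51, 70]
  [54, 54, 54, ∞, 54, 76]
  [61, 47, 75, 47, ∞, 72]
  [82, 54, 70, 75, 63, ∞]
D(6):
  [∞, 54, 69, 69, 63, 69]
  [76, ∞, 70, 98, 63, 76]
  [70, 54, ∞, 70, 63, 70]
  [76, 54, 70, ∞, 63, 76]
  [72, 54, 75, 72, ∞, 72]
  [82, 54, 70, 75, 63, ∞]
Answer: M* = [[∞, 54, 69, 69, 63, 69], [76, ∞, 70, 98, 63, 76], [70, 54, ∞, 70, 63, 70], [76, 54, 70, ∞, 63, 76], [72, 54, 75, 72, ∞, 72], [82, 54, 70, 75, 63, ∞]]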